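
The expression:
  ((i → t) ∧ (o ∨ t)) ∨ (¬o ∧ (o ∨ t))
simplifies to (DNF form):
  t ∨ (o ∧ ¬i)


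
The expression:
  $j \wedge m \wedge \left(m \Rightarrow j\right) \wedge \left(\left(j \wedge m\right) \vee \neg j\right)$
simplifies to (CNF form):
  $j \wedge m$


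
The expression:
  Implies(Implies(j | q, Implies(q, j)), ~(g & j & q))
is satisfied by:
  {g: False, q: False, j: False}
  {j: True, g: False, q: False}
  {q: True, g: False, j: False}
  {j: True, q: True, g: False}
  {g: True, j: False, q: False}
  {j: True, g: True, q: False}
  {q: True, g: True, j: False}


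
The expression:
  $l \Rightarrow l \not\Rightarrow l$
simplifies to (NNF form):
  $\neg l$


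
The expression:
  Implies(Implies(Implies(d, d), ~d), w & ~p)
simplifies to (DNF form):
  d | (w & ~p)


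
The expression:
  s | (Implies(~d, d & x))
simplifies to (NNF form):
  d | s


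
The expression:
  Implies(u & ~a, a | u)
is always true.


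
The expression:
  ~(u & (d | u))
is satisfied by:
  {u: False}


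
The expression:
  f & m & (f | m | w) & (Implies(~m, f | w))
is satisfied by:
  {m: True, f: True}


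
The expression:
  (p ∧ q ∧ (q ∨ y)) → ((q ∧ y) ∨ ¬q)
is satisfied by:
  {y: True, p: False, q: False}
  {p: False, q: False, y: False}
  {y: True, q: True, p: False}
  {q: True, p: False, y: False}
  {y: True, p: True, q: False}
  {p: True, y: False, q: False}
  {y: True, q: True, p: True}


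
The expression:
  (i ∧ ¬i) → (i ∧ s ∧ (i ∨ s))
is always true.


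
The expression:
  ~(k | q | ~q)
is never true.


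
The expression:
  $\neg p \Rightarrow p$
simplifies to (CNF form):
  $p$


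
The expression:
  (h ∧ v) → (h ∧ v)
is always true.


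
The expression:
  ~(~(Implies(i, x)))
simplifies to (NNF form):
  x | ~i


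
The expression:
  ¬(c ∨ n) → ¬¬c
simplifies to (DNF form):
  c ∨ n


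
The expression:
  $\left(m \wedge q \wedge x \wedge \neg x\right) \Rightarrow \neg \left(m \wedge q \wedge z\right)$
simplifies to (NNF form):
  $\text{True}$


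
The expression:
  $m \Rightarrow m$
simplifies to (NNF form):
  $\text{True}$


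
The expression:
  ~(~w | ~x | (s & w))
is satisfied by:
  {w: True, x: True, s: False}


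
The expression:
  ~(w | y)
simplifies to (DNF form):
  ~w & ~y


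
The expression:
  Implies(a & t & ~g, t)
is always true.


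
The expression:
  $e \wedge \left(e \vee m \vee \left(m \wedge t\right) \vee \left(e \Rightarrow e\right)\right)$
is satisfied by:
  {e: True}


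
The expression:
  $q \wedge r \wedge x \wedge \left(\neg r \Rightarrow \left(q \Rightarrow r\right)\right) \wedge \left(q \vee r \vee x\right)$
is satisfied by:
  {r: True, x: True, q: True}


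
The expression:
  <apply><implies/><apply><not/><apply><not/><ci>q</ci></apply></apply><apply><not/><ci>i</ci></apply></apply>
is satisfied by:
  {q: False, i: False}
  {i: True, q: False}
  {q: True, i: False}


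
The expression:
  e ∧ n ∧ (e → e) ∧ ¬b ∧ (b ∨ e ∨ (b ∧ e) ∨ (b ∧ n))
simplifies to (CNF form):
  e ∧ n ∧ ¬b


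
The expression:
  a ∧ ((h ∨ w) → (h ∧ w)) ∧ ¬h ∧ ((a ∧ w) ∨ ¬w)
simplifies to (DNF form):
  a ∧ ¬h ∧ ¬w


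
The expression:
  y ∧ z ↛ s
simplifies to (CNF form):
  y ∧ z ∧ ¬s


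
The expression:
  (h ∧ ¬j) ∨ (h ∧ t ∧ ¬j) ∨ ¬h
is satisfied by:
  {h: False, j: False}
  {j: True, h: False}
  {h: True, j: False}


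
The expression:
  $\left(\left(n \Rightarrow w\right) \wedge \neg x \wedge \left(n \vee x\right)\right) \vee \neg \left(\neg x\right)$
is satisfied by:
  {x: True, w: True, n: True}
  {x: True, w: True, n: False}
  {x: True, n: True, w: False}
  {x: True, n: False, w: False}
  {w: True, n: True, x: False}


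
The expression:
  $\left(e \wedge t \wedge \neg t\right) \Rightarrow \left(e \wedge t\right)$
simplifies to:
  $\text{True}$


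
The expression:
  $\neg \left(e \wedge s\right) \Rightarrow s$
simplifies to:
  $s$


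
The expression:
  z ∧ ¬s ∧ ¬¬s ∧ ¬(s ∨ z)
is never true.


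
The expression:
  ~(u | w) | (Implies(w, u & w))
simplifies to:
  u | ~w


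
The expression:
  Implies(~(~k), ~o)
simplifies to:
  ~k | ~o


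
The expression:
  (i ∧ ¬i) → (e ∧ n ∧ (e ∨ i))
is always true.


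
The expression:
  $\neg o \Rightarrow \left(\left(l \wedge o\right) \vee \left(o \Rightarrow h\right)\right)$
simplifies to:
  $\text{True}$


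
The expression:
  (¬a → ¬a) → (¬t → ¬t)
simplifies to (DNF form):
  True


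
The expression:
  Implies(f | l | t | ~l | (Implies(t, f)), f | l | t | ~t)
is always true.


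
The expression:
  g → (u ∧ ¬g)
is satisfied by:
  {g: False}


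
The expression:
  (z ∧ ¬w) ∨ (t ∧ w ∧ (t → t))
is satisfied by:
  {z: True, t: True, w: False}
  {z: True, t: False, w: False}
  {z: True, w: True, t: True}
  {w: True, t: True, z: False}


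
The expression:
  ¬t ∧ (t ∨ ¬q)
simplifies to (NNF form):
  ¬q ∧ ¬t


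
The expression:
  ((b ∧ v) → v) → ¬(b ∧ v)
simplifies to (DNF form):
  ¬b ∨ ¬v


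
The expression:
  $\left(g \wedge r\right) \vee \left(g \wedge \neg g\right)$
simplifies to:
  $g \wedge r$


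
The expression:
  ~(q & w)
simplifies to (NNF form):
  ~q | ~w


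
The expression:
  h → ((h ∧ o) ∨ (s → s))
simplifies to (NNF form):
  True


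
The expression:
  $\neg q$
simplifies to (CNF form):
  $\neg q$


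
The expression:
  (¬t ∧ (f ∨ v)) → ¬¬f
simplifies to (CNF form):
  f ∨ t ∨ ¬v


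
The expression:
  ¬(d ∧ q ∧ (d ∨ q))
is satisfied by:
  {q: False, d: False}
  {d: True, q: False}
  {q: True, d: False}


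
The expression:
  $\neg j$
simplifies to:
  $\neg j$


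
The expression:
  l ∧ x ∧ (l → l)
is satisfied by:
  {x: True, l: True}


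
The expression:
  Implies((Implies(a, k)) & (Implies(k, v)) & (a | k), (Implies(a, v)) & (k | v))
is always true.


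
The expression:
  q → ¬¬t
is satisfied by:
  {t: True, q: False}
  {q: False, t: False}
  {q: True, t: True}


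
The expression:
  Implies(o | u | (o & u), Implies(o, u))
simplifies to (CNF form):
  u | ~o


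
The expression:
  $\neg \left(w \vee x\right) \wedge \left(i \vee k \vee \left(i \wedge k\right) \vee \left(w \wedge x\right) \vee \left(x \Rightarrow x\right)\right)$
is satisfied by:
  {x: False, w: False}


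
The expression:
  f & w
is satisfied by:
  {w: True, f: True}


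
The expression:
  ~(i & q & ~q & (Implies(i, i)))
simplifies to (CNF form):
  True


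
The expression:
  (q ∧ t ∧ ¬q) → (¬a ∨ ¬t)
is always true.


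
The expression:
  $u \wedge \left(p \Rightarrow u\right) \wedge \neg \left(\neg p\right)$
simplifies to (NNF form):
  $p \wedge u$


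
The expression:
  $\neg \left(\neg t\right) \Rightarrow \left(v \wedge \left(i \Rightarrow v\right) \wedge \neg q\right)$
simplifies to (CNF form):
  $\left(v \vee \neg t\right) \wedge \left(\neg q \vee \neg t\right)$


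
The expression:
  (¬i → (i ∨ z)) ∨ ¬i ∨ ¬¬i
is always true.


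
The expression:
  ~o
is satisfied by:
  {o: False}


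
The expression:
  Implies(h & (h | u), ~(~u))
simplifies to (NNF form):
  u | ~h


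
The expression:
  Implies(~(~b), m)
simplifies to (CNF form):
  m | ~b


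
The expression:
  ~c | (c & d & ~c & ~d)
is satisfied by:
  {c: False}


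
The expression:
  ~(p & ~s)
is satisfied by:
  {s: True, p: False}
  {p: False, s: False}
  {p: True, s: True}


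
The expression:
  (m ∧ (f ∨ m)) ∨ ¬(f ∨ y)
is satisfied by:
  {m: True, f: False, y: False}
  {y: True, m: True, f: False}
  {m: True, f: True, y: False}
  {y: True, m: True, f: True}
  {y: False, f: False, m: False}


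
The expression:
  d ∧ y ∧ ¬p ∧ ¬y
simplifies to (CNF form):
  False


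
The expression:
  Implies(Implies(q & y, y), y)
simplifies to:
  y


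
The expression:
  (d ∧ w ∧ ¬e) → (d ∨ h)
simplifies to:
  True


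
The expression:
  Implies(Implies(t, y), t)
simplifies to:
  t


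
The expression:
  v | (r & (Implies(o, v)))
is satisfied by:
  {r: True, v: True, o: False}
  {v: True, o: False, r: False}
  {r: True, v: True, o: True}
  {v: True, o: True, r: False}
  {r: True, o: False, v: False}


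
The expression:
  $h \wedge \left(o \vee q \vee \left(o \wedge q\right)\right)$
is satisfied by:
  {h: True, q: True, o: True}
  {h: True, q: True, o: False}
  {h: True, o: True, q: False}


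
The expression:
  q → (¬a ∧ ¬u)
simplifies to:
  (¬a ∧ ¬u) ∨ ¬q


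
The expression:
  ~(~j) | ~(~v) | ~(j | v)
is always true.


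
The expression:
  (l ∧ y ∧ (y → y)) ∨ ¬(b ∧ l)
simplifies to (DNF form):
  y ∨ ¬b ∨ ¬l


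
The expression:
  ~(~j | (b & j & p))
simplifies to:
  j & (~b | ~p)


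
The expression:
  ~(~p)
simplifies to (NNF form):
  p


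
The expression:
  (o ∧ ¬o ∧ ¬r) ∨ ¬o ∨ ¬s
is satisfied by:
  {s: False, o: False}
  {o: True, s: False}
  {s: True, o: False}


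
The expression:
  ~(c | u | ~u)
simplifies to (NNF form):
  False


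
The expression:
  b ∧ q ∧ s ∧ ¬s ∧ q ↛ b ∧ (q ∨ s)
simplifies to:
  False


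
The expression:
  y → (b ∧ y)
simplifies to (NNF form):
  b ∨ ¬y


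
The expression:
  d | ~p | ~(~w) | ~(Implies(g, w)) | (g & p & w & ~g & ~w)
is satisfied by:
  {d: True, g: True, w: True, p: False}
  {d: True, g: True, p: False, w: False}
  {d: True, w: True, p: False, g: False}
  {d: True, p: False, w: False, g: False}
  {g: True, w: True, p: False, d: False}
  {g: True, p: False, w: False, d: False}
  {w: True, g: False, p: False, d: False}
  {g: False, p: False, w: False, d: False}
  {g: True, d: True, p: True, w: True}
  {g: True, d: True, p: True, w: False}
  {d: True, p: True, w: True, g: False}
  {d: True, p: True, g: False, w: False}
  {w: True, p: True, g: True, d: False}
  {p: True, g: True, d: False, w: False}
  {p: True, w: True, d: False, g: False}


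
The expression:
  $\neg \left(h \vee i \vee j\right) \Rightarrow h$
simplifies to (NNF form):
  $h \vee i \vee j$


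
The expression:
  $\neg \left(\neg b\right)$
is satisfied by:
  {b: True}


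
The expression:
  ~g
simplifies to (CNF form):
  ~g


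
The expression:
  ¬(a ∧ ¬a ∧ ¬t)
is always true.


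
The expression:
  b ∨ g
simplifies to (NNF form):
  b ∨ g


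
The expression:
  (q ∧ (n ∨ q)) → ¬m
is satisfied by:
  {m: False, q: False}
  {q: True, m: False}
  {m: True, q: False}


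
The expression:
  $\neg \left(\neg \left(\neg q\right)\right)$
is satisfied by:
  {q: False}


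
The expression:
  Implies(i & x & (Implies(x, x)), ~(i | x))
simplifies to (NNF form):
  ~i | ~x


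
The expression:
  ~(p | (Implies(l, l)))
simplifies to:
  False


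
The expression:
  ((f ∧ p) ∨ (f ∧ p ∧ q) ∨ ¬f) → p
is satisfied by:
  {p: True, f: True}
  {p: True, f: False}
  {f: True, p: False}


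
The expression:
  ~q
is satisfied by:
  {q: False}


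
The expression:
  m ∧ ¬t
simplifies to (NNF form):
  m ∧ ¬t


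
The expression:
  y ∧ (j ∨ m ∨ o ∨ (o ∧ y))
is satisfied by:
  {o: True, m: True, j: True, y: True}
  {o: True, m: True, y: True, j: False}
  {o: True, j: True, y: True, m: False}
  {o: True, y: True, j: False, m: False}
  {m: True, y: True, j: True, o: False}
  {m: True, y: True, j: False, o: False}
  {y: True, j: True, m: False, o: False}


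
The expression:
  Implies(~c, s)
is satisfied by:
  {c: True, s: True}
  {c: True, s: False}
  {s: True, c: False}


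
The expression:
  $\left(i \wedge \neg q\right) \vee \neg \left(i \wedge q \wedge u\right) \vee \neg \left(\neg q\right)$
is always true.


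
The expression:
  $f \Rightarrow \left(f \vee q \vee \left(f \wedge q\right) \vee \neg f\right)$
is always true.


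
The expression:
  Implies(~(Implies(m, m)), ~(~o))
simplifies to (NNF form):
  True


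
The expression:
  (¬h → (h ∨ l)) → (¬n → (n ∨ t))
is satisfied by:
  {n: True, t: True, l: False, h: False}
  {n: True, t: True, h: True, l: False}
  {n: True, t: True, l: True, h: False}
  {n: True, t: True, h: True, l: True}
  {n: True, l: False, h: False, t: False}
  {n: True, h: True, l: False, t: False}
  {n: True, l: True, h: False, t: False}
  {n: True, h: True, l: True, t: False}
  {t: True, l: False, h: False, n: False}
  {h: True, t: True, l: False, n: False}
  {t: True, l: True, h: False, n: False}
  {h: True, t: True, l: True, n: False}
  {t: False, l: False, h: False, n: False}


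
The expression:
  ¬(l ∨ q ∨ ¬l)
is never true.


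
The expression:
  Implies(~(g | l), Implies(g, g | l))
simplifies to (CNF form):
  True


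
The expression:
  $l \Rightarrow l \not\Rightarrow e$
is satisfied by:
  {l: False, e: False}
  {e: True, l: False}
  {l: True, e: False}


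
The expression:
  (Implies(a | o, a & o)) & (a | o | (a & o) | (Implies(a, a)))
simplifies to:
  (a & o) | (~a & ~o)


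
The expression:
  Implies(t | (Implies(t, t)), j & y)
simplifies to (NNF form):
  j & y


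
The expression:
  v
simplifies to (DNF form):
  v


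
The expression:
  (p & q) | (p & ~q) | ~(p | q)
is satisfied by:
  {p: True, q: False}
  {q: False, p: False}
  {q: True, p: True}


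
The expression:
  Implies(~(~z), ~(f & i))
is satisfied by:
  {z: False, i: False, f: False}
  {f: True, z: False, i: False}
  {i: True, z: False, f: False}
  {f: True, i: True, z: False}
  {z: True, f: False, i: False}
  {f: True, z: True, i: False}
  {i: True, z: True, f: False}


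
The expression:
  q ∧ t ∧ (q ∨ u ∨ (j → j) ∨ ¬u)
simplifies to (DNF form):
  q ∧ t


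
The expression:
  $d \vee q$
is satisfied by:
  {d: True, q: True}
  {d: True, q: False}
  {q: True, d: False}


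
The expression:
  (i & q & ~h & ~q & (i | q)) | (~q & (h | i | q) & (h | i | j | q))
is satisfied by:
  {i: True, h: True, q: False}
  {i: True, q: False, h: False}
  {h: True, q: False, i: False}


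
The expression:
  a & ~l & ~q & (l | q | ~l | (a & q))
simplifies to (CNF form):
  a & ~l & ~q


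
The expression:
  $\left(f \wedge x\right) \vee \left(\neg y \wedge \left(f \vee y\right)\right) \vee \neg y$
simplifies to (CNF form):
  $\left(f \vee \neg y\right) \wedge \left(x \vee \neg y\right)$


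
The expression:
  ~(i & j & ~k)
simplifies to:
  k | ~i | ~j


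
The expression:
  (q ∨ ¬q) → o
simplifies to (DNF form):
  o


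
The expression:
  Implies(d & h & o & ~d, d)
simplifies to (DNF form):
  True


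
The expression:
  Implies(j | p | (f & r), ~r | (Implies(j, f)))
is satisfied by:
  {f: True, r: False, j: False}
  {f: False, r: False, j: False}
  {j: True, f: True, r: False}
  {j: True, f: False, r: False}
  {r: True, f: True, j: False}
  {r: True, f: False, j: False}
  {r: True, j: True, f: True}


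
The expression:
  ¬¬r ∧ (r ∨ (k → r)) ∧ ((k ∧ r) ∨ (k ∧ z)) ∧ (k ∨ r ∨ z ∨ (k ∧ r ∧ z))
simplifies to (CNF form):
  k ∧ r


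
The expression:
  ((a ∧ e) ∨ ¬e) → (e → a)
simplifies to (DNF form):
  True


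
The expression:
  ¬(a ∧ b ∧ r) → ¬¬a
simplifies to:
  a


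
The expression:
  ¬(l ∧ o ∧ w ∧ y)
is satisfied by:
  {l: False, o: False, y: False, w: False}
  {w: True, l: False, o: False, y: False}
  {y: True, l: False, o: False, w: False}
  {w: True, y: True, l: False, o: False}
  {o: True, w: False, l: False, y: False}
  {w: True, o: True, l: False, y: False}
  {y: True, o: True, w: False, l: False}
  {w: True, y: True, o: True, l: False}
  {l: True, y: False, o: False, w: False}
  {w: True, l: True, y: False, o: False}
  {y: True, l: True, w: False, o: False}
  {w: True, y: True, l: True, o: False}
  {o: True, l: True, y: False, w: False}
  {w: True, o: True, l: True, y: False}
  {y: True, o: True, l: True, w: False}


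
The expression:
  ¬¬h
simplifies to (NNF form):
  h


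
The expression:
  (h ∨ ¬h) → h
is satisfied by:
  {h: True}


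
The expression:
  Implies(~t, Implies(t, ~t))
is always true.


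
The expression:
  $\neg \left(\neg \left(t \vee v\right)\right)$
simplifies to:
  $t \vee v$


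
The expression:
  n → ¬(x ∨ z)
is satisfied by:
  {x: False, n: False, z: False}
  {z: True, x: False, n: False}
  {x: True, z: False, n: False}
  {z: True, x: True, n: False}
  {n: True, z: False, x: False}


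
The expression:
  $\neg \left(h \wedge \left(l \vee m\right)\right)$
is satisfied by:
  {l: False, h: False, m: False}
  {m: True, l: False, h: False}
  {l: True, m: False, h: False}
  {m: True, l: True, h: False}
  {h: True, m: False, l: False}


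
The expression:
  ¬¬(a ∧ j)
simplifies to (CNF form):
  a ∧ j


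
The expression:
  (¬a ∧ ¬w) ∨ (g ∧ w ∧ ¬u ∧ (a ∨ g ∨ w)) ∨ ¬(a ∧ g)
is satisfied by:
  {w: True, u: False, g: False, a: False}
  {w: False, u: False, g: False, a: False}
  {w: True, u: True, g: False, a: False}
  {u: True, w: False, g: False, a: False}
  {a: True, w: True, u: False, g: False}
  {a: True, w: False, u: False, g: False}
  {a: True, w: True, u: True, g: False}
  {a: True, u: True, w: False, g: False}
  {g: True, w: True, a: False, u: False}
  {g: True, a: False, u: False, w: False}
  {w: True, g: True, u: True, a: False}
  {g: True, u: True, a: False, w: False}
  {w: True, g: True, a: True, u: False}


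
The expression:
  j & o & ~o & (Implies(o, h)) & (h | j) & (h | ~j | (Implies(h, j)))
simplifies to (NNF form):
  False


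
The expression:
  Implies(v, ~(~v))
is always true.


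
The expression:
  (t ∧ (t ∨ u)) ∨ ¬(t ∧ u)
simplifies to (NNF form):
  True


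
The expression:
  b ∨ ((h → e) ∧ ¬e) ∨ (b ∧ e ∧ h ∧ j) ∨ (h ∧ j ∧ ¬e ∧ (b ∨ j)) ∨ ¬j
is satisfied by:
  {b: True, e: False, j: False}
  {e: False, j: False, b: False}
  {j: True, b: True, e: False}
  {j: True, e: False, b: False}
  {b: True, e: True, j: False}
  {e: True, b: False, j: False}
  {j: True, e: True, b: True}


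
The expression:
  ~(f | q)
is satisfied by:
  {q: False, f: False}


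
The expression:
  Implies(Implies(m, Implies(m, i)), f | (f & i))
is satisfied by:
  {m: True, f: True, i: False}
  {f: True, i: False, m: False}
  {m: True, f: True, i: True}
  {f: True, i: True, m: False}
  {m: True, i: False, f: False}


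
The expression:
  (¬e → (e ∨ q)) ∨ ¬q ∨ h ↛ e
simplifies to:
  True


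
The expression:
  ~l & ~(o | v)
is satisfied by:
  {v: False, o: False, l: False}


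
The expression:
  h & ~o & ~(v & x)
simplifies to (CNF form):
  h & ~o & (~v | ~x)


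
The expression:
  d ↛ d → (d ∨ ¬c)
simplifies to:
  True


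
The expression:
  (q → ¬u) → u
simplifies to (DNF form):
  u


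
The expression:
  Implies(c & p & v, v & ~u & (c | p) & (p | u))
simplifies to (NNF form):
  ~c | ~p | ~u | ~v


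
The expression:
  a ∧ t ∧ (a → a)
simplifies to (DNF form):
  a ∧ t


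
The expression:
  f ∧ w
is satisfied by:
  {w: True, f: True}


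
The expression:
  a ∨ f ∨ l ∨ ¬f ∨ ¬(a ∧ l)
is always true.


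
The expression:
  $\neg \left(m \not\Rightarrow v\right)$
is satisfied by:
  {v: True, m: False}
  {m: False, v: False}
  {m: True, v: True}


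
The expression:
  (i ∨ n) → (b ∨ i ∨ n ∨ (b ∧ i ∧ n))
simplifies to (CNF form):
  True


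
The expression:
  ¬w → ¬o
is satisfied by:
  {w: True, o: False}
  {o: False, w: False}
  {o: True, w: True}


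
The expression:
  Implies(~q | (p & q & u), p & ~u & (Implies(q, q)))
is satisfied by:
  {q: True, p: False, u: False}
  {q: True, u: True, p: False}
  {q: True, p: True, u: False}
  {p: True, u: False, q: False}


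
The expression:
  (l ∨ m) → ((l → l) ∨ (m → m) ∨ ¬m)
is always true.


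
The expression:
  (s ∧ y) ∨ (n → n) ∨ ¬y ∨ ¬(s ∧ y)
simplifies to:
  True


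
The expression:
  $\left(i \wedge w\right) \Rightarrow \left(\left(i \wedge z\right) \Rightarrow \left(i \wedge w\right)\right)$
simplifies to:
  $\text{True}$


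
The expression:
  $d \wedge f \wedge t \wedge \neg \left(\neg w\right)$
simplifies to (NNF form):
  $d \wedge f \wedge t \wedge w$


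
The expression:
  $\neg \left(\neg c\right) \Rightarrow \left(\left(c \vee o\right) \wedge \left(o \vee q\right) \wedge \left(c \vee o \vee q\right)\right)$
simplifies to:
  $o \vee q \vee \neg c$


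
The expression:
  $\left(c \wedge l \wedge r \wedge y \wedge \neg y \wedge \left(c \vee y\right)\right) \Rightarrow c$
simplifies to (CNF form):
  $\text{True}$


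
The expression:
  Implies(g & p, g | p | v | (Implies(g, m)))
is always true.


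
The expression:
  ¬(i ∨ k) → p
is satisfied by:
  {i: True, k: True, p: True}
  {i: True, k: True, p: False}
  {i: True, p: True, k: False}
  {i: True, p: False, k: False}
  {k: True, p: True, i: False}
  {k: True, p: False, i: False}
  {p: True, k: False, i: False}


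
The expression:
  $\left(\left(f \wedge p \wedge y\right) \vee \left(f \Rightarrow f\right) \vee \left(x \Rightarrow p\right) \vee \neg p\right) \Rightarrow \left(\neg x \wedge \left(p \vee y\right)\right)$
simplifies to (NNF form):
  $\neg x \wedge \left(p \vee y\right)$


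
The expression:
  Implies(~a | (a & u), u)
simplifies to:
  a | u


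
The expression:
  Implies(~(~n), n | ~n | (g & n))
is always true.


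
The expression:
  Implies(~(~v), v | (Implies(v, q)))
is always true.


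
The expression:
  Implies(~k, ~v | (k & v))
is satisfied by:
  {k: True, v: False}
  {v: False, k: False}
  {v: True, k: True}


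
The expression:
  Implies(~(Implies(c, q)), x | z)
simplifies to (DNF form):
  q | x | z | ~c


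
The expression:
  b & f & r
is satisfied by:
  {r: True, b: True, f: True}


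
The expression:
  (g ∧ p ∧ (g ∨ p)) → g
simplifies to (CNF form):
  True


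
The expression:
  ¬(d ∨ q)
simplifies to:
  ¬d ∧ ¬q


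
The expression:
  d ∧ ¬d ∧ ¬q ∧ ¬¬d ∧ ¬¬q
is never true.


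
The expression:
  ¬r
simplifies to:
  ¬r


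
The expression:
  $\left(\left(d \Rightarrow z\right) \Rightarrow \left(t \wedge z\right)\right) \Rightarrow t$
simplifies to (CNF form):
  $t \vee z \vee \neg d$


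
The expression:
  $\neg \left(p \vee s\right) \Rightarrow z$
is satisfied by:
  {p: True, z: True, s: True}
  {p: True, z: True, s: False}
  {p: True, s: True, z: False}
  {p: True, s: False, z: False}
  {z: True, s: True, p: False}
  {z: True, s: False, p: False}
  {s: True, z: False, p: False}


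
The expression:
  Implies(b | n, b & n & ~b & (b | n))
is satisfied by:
  {n: False, b: False}


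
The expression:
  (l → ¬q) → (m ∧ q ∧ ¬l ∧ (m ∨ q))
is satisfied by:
  {m: True, l: True, q: True}
  {m: True, q: True, l: False}
  {l: True, q: True, m: False}


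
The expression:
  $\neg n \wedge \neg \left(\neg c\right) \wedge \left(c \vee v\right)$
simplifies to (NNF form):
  $c \wedge \neg n$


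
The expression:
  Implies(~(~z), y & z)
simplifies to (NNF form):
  y | ~z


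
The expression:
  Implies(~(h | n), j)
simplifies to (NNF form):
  h | j | n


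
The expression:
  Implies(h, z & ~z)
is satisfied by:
  {h: False}


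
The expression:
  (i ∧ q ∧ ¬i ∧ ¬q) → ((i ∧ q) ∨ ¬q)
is always true.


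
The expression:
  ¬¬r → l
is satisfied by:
  {l: True, r: False}
  {r: False, l: False}
  {r: True, l: True}


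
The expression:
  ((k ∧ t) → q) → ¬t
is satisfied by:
  {k: True, q: False, t: False}
  {q: False, t: False, k: False}
  {k: True, q: True, t: False}
  {q: True, k: False, t: False}
  {t: True, k: True, q: False}


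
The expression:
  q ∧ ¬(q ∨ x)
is never true.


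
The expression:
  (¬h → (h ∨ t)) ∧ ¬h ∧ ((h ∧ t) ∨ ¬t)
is never true.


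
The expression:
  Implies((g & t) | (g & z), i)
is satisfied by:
  {i: True, z: False, g: False, t: False}
  {i: True, t: True, z: False, g: False}
  {i: True, z: True, g: False, t: False}
  {i: True, t: True, z: True, g: False}
  {t: False, z: False, g: False, i: False}
  {t: True, z: False, g: False, i: False}
  {z: True, t: False, g: False, i: False}
  {t: True, z: True, g: False, i: False}
  {g: True, i: True, t: False, z: False}
  {t: True, g: True, i: True, z: False}
  {g: True, i: True, z: True, t: False}
  {t: True, g: True, i: True, z: True}
  {g: True, i: False, z: False, t: False}


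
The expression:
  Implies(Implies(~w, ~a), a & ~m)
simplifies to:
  a & (~m | ~w)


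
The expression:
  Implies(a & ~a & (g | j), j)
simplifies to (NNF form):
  True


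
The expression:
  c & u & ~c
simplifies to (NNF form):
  False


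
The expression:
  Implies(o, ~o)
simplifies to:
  ~o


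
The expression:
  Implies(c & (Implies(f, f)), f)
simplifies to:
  f | ~c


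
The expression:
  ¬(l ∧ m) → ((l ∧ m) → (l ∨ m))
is always true.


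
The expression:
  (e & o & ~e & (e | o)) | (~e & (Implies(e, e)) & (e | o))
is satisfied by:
  {o: True, e: False}


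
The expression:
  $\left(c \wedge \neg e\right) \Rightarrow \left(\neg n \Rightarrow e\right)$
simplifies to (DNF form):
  $e \vee n \vee \neg c$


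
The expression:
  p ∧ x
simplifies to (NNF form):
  p ∧ x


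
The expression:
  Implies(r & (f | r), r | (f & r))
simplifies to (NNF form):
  True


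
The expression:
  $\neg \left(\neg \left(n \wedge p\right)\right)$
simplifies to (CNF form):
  $n \wedge p$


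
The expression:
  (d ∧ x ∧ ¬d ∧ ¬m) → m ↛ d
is always true.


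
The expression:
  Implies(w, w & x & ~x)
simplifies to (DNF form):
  ~w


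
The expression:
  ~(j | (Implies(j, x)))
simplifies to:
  False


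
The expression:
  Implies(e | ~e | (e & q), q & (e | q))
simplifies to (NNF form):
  q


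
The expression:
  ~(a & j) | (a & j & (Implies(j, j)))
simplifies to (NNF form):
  True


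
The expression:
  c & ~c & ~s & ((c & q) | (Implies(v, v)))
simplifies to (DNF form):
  False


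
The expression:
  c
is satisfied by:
  {c: True}


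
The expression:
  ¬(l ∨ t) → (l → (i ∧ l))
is always true.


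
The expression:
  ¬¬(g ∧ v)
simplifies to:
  g ∧ v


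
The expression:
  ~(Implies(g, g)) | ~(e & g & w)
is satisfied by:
  {w: False, e: False, g: False}
  {g: True, w: False, e: False}
  {e: True, w: False, g: False}
  {g: True, e: True, w: False}
  {w: True, g: False, e: False}
  {g: True, w: True, e: False}
  {e: True, w: True, g: False}


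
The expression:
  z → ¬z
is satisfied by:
  {z: False}


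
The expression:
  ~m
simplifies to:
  ~m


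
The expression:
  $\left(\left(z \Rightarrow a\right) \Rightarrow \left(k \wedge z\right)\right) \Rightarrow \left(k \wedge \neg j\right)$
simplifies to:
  $\left(a \wedge \neg k\right) \vee \left(k \wedge \neg j\right) \vee \neg z$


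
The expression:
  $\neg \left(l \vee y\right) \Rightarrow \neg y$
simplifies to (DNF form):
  $\text{True}$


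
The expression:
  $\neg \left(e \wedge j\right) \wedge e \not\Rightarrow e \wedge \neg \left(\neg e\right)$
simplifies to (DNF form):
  $\text{False}$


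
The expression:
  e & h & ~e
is never true.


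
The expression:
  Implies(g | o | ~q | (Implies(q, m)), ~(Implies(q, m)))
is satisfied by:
  {q: True, m: False}


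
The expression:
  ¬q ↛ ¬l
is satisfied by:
  {l: True, q: False}


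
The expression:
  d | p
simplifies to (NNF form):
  d | p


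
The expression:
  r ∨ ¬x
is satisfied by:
  {r: True, x: False}
  {x: False, r: False}
  {x: True, r: True}


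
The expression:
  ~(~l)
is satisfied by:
  {l: True}


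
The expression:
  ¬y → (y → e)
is always true.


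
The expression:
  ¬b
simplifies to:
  ¬b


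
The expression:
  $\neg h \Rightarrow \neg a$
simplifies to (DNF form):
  $h \vee \neg a$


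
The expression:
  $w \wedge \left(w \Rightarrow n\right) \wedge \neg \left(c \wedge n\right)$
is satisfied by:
  {w: True, n: True, c: False}


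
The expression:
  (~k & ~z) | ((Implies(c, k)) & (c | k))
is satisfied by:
  {k: True, z: False}
  {z: False, k: False}
  {z: True, k: True}


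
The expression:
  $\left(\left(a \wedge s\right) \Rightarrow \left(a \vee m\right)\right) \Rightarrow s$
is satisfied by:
  {s: True}


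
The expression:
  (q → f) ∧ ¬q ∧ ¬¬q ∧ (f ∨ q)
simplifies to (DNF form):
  False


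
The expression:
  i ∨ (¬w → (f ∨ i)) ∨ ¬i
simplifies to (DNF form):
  True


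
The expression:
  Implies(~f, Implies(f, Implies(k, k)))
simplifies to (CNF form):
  True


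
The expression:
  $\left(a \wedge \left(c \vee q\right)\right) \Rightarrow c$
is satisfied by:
  {c: True, q: False, a: False}
  {q: False, a: False, c: False}
  {c: True, a: True, q: False}
  {a: True, q: False, c: False}
  {c: True, q: True, a: False}
  {q: True, c: False, a: False}
  {c: True, a: True, q: True}


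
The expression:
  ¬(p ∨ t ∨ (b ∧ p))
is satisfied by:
  {p: False, t: False}


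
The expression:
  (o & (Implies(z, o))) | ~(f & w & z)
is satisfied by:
  {o: True, w: False, z: False, f: False}
  {o: False, w: False, z: False, f: False}
  {f: True, o: True, w: False, z: False}
  {f: True, o: False, w: False, z: False}
  {o: True, z: True, f: False, w: False}
  {z: True, f: False, w: False, o: False}
  {f: True, z: True, o: True, w: False}
  {f: True, z: True, o: False, w: False}
  {o: True, w: True, f: False, z: False}
  {w: True, f: False, z: False, o: False}
  {o: True, f: True, w: True, z: False}
  {f: True, w: True, o: False, z: False}
  {o: True, z: True, w: True, f: False}
  {z: True, w: True, f: False, o: False}
  {f: True, z: True, w: True, o: True}


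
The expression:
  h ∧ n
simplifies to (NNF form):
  h ∧ n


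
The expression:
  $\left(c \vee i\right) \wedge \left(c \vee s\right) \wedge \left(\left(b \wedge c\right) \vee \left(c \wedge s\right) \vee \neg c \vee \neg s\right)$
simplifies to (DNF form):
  $c \vee \left(i \wedge s\right)$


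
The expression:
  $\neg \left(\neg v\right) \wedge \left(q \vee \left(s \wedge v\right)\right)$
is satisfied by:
  {q: True, s: True, v: True}
  {q: True, v: True, s: False}
  {s: True, v: True, q: False}


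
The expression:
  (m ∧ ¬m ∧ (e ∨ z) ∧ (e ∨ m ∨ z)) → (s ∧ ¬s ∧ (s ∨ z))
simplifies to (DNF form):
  True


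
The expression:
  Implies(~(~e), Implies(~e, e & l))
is always true.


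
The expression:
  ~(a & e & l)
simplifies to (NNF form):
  ~a | ~e | ~l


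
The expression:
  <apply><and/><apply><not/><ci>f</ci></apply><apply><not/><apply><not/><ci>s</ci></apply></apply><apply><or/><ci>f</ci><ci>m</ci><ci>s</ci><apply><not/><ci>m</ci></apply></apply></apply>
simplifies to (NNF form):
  <apply><and/><ci>s</ci><apply><not/><ci>f</ci></apply></apply>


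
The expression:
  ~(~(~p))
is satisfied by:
  {p: False}


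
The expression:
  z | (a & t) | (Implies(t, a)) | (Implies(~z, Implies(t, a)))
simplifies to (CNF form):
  a | z | ~t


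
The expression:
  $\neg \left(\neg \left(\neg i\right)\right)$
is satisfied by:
  {i: False}


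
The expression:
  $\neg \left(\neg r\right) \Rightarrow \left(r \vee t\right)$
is always true.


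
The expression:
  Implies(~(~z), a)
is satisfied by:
  {a: True, z: False}
  {z: False, a: False}
  {z: True, a: True}


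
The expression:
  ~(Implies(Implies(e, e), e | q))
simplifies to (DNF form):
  ~e & ~q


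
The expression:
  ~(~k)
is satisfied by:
  {k: True}


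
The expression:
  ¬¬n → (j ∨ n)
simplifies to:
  True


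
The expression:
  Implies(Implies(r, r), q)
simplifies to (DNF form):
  q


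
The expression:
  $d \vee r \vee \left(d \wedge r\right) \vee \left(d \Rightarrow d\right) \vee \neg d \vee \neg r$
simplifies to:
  $\text{True}$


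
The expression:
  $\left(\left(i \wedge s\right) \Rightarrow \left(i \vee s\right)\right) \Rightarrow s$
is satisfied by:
  {s: True}


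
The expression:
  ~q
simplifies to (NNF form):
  ~q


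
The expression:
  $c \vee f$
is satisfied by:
  {c: True, f: True}
  {c: True, f: False}
  {f: True, c: False}


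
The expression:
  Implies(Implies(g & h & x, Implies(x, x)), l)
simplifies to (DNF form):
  l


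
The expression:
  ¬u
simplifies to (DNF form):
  ¬u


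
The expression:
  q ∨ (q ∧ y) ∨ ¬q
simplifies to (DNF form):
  True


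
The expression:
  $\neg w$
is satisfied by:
  {w: False}


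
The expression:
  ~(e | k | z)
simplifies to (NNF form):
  ~e & ~k & ~z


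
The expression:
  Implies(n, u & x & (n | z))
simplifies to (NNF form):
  ~n | (u & x)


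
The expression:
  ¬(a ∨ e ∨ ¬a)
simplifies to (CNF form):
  False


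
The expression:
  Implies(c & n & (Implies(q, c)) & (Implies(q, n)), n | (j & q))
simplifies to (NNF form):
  True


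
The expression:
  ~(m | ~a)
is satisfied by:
  {a: True, m: False}


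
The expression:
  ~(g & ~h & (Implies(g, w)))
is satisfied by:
  {h: True, w: False, g: False}
  {w: False, g: False, h: False}
  {g: True, h: True, w: False}
  {g: True, w: False, h: False}
  {h: True, w: True, g: False}
  {w: True, h: False, g: False}
  {g: True, w: True, h: True}


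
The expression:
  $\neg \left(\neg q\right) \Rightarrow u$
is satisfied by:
  {u: True, q: False}
  {q: False, u: False}
  {q: True, u: True}


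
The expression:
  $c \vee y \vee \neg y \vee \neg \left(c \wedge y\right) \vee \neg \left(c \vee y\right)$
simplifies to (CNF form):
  $\text{True}$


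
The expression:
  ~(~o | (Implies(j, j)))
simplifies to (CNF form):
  False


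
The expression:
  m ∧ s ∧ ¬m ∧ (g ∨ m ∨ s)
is never true.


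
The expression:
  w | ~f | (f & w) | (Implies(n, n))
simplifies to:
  True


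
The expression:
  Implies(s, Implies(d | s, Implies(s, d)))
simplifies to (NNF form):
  d | ~s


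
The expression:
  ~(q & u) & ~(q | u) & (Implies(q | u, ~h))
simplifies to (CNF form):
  ~q & ~u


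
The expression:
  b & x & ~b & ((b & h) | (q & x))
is never true.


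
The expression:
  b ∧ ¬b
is never true.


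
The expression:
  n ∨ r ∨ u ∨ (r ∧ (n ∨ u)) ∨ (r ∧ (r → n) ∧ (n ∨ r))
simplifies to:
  n ∨ r ∨ u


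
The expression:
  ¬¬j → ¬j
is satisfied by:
  {j: False}


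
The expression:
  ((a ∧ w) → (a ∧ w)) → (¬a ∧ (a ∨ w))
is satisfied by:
  {w: True, a: False}


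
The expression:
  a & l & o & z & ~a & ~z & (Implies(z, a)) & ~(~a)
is never true.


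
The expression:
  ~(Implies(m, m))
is never true.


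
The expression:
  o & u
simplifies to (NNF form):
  o & u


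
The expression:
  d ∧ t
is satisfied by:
  {t: True, d: True}


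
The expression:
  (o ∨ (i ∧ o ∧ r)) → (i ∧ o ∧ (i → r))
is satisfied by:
  {r: True, i: True, o: False}
  {r: True, i: False, o: False}
  {i: True, r: False, o: False}
  {r: False, i: False, o: False}
  {r: True, o: True, i: True}


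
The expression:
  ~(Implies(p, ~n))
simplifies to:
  n & p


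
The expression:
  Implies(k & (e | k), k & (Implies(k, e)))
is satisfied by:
  {e: True, k: False}
  {k: False, e: False}
  {k: True, e: True}


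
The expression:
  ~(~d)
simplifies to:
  d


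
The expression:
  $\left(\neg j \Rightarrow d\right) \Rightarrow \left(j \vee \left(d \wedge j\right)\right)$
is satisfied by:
  {j: True, d: False}
  {d: False, j: False}
  {d: True, j: True}


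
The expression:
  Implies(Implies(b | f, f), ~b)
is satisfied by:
  {b: False, f: False}
  {f: True, b: False}
  {b: True, f: False}


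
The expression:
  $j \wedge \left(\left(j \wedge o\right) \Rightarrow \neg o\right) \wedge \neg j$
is never true.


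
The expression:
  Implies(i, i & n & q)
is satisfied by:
  {n: True, q: True, i: False}
  {n: True, q: False, i: False}
  {q: True, n: False, i: False}
  {n: False, q: False, i: False}
  {n: True, i: True, q: True}


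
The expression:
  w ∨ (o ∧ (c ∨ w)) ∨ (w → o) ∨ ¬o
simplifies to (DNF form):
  True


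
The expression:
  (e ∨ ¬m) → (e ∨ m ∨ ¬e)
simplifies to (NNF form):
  True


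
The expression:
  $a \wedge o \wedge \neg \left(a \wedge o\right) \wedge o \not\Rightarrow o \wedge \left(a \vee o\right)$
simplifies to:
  $\text{False}$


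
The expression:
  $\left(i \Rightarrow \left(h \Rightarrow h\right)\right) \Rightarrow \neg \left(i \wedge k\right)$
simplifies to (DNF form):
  $\neg i \vee \neg k$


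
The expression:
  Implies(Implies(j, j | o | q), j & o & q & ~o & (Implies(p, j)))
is never true.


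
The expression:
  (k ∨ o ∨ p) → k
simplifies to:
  k ∨ (¬o ∧ ¬p)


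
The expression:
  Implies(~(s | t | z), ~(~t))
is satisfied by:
  {t: True, z: True, s: True}
  {t: True, z: True, s: False}
  {t: True, s: True, z: False}
  {t: True, s: False, z: False}
  {z: True, s: True, t: False}
  {z: True, s: False, t: False}
  {s: True, z: False, t: False}


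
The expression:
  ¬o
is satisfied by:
  {o: False}


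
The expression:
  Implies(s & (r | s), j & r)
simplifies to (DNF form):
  ~s | (j & r)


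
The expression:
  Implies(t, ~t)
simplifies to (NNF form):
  ~t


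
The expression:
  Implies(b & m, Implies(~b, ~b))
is always true.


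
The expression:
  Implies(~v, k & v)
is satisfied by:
  {v: True}


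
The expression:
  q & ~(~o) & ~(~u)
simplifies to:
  o & q & u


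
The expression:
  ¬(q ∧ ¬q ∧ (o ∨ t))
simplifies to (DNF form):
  True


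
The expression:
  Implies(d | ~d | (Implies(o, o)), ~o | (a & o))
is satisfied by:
  {a: True, o: False}
  {o: False, a: False}
  {o: True, a: True}


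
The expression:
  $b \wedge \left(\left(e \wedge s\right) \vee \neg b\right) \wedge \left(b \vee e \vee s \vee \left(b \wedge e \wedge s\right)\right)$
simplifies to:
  $b \wedge e \wedge s$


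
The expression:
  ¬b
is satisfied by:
  {b: False}


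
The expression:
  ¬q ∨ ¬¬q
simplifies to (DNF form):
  True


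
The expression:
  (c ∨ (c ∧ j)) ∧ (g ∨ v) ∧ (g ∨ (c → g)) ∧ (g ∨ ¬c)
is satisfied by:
  {c: True, g: True}
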